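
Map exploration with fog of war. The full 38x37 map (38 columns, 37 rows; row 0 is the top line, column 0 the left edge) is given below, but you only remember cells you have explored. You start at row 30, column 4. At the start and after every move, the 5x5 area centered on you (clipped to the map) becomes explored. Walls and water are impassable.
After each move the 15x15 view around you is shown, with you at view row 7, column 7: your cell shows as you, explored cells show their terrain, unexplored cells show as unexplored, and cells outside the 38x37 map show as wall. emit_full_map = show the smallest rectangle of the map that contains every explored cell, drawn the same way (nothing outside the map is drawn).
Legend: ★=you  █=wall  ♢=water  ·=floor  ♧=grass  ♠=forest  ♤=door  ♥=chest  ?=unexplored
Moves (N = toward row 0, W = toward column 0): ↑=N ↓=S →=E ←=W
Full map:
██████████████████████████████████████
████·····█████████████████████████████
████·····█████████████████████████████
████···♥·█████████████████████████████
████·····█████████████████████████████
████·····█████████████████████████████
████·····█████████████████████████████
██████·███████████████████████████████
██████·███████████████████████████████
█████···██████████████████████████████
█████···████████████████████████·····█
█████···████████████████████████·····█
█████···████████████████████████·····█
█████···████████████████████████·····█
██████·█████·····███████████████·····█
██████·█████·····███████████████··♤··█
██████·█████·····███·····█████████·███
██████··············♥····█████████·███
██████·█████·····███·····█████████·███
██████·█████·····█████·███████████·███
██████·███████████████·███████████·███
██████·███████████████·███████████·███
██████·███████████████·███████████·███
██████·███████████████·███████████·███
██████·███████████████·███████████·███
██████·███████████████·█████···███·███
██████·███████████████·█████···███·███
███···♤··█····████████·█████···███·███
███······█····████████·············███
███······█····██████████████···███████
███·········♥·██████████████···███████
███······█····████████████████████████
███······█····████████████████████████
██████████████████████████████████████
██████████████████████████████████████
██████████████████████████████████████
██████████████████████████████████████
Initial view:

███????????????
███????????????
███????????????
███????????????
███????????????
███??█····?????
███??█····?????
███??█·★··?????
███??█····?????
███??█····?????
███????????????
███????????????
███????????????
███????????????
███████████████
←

████???????????
████???????????
████???????????
████???????????
████???????????
████?██····????
████?██····????
████?██★···????
████?██····????
████?██····????
████???????????
████???????????
████???????????
████???????????
███████████████

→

███????????????
███????????????
███????????????
███????????????
███????????????
███?██····?????
███?██····?????
███?██·★··?????
███?██····?????
███?██····?????
███????????????
███????????????
███????????????
███????????????
███████████████

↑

███????????????
███????????????
███????????????
███????????????
███????????????
███??█···♤?????
███?██····?????
███?██·★··?????
███?██····?????
███?██····?????
███?██····?????
███????????????
███????????????
███????????????
███????????????

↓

███????????????
███????????????
███????????????
███????????????
███??█···♤?????
███?██····?????
███?██····?????
███?██·★··?????
███?██····?????
███?██····?????
███????????????
███????????????
███????????????
███????????????
███████████████

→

██?????????????
██?????????????
██?????????????
██?????????????
██??█···♤??????
██?██·····?????
██?██·····?????
██?██··★··?????
██?██·····?????
██?██·····?????
██?????????????
██?????????????
██?????????????
██?????????????
███████████████

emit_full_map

?█···♤?
██·····
██·····
██··★··
██·····
██·····

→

█??????????????
█??????????????
█??????????????
█??????????????
█??█···♤???????
█?██······?????
█?██······?????
█?██···★··?????
█?██······?????
█?██······?????
█??????????????
█??????????????
█??????????????
█??????????????
███████████████

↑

█??????????????
█??????????????
█??????????????
█??????????????
█??????????????
█??█···♤··?????
█?██······?????
█?██···★··?????
█?██······?????
█?██······?????
█?██······?????
█??????????????
█??????????????
█??????????????
█??????????????

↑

█??????????????
█??????????????
█??????????????
█??????????????
█??????????????
█????██·██?????
█??█···♤··?????
█?██···★··?????
█?██······?????
█?██······?????
█?██······?????
█?██······?????
█??????????????
█??????????????
█??????????????

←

██?????????????
██?????????????
██?????????????
██?????????????
██?????????????
██???███·██????
██??█···♤··????
██?██··★···????
██?██······????
██?██······????
██?██······????
██?██······????
██?????????????
██?????????????
██?????????????

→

█??????????????
█??????????????
█??????????????
█??????????????
█??????????????
█???███·██?????
█??█···♤··?????
█?██···★··?????
█?██······?????
█?██······?????
█?██······?????
█?██······?????
█??????????????
█??????????????
█??????????????

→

???????????????
???????????????
???????????????
???????????????
???????????????
???███·███?????
??█···♤··█?????
?██····★·█?????
?██······█?????
?██·······?????
?██······??????
?██······??????
???????????????
???????????????
???????????????

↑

???????????????
???????????????
???????????????
???????????????
???????????????
?????█·███?????
???███·███?????
??█···♤★·█?????
?██······█?????
?██······█?????
?██·······?????
?██······??????
?██······??????
???????????????
???????????????

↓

???????????????
???????????????
???????????????
???????????????
?????█·███?????
???███·███?????
??█···♤··█?????
?██····★·█?????
?██······█?????
?██·······?????
?██······??????
?██······??????
???????????????
???????????????
???????????????

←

█??????????????
█??????????????
█??????????????
█??????????????
█?????█·███????
█???███·███????
█??█···♤··█????
█?██···★··█????
█?██······█????
█?██·······????
█?██······?????
█?██······?????
█??????????????
█??????????????
█??????????????

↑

█??????????????
█??????????????
█??????????????
█??????????????
█??????????????
█????██·███????
█???███·███????
█??█···★··█????
█?██······█????
█?██······█????
█?██·······????
█?██······?????
█?██······?????
█??????????????
█??????????????

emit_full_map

???██·███
??███·███
?█···★··█
██······█
██······█
██·······
██······?
██······?


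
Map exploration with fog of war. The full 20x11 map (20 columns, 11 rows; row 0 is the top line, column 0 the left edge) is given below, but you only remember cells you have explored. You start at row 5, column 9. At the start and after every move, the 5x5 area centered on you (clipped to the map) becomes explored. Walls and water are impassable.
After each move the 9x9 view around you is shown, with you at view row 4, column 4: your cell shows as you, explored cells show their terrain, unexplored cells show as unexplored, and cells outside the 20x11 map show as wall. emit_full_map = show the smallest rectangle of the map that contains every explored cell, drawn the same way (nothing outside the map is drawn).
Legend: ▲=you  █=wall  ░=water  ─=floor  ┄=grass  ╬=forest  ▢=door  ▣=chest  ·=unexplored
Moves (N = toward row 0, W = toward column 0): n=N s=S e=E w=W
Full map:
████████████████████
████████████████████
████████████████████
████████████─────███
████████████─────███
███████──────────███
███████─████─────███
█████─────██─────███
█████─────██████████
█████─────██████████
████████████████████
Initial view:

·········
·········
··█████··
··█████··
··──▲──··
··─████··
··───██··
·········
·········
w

·········
·········
··██████·
··██████·
··█─▲───·
··█─████·
··────██·
·········
·········

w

·········
·········
··███████
··███████
··██▲────
··██─████
··─────██
·········
·········

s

·········
··███████
··███████
··██─────
··██▲████
··─────██
··─────··
·········
·········

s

··███████
··███████
··██─────
··██─████
··──▲──██
··─────··
··─────··
·········
█████████

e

·███████·
·███████·
·██─────·
·██─████·
·───▲─██·
·─────█··
·─────█··
·········
█████████

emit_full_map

███████
███████
██─────
██─████
───▲─██
─────█·
─────█·

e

███████··
███████··
██─────··
██─████··
────▲██··
─────██··
─────██··
·········
█████████

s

███████··
██─────··
██─████··
─────██··
────▲██··
─────██··
··█████··
█████████
█████████

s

██─────··
██─████··
─────██··
─────██··
────▲██··
··█████··
█████████
█████████
█████████

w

·██─────·
·██─████·
·─────██·
·─────██·
·───▲─██·
··██████·
█████████
█████████
█████████

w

··██─────
··██─████
··─────██
··─────██
··──▲──██
··███████
█████████
█████████
█████████

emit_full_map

███████
███████
██─────
██─████
─────██
─────██
──▲──██
███████

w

···██────
···██─███
··█─────█
··█─────█
··█─▲───█
··███████
█████████
█████████
█████████

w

····██───
····██─██
··██─────
··██─────
··██▲────
··███████
█████████
█████████
█████████

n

····█████
····██───
··████─██
··██─────
··██▲────
··██─────
··███████
█████████
█████████

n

····█████
····█████
··████───
··████─██
··██▲────
··██─────
··██─────
··███████
█████████

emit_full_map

··███████
··███████
████─────
████─████
██▲────██
██─────██
██─────██
█████████

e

···██████
···██████
·████────
·████─███
·██─▲───█
·██─────█
·██─────█
·████████
█████████

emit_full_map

··███████
··███████
████─────
████─████
██─▲───██
██─────██
██─────██
█████████


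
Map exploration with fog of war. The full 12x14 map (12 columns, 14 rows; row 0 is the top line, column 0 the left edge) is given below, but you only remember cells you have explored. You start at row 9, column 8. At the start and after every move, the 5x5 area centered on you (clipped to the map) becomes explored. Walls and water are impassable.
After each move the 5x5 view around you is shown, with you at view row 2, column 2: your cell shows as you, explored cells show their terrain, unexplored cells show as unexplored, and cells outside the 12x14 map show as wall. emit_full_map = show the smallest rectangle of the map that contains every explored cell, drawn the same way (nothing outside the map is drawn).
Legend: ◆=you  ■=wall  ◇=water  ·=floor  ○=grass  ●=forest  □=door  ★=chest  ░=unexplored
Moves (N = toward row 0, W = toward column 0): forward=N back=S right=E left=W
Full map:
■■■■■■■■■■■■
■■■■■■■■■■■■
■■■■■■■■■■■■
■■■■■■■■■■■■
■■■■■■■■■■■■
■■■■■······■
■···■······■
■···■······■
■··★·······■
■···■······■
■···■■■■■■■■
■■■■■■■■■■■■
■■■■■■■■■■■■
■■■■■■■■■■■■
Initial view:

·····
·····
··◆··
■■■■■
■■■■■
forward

·····
·····
··◆··
·····
■■■■■

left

·····
·····
··◆··
·····
■■■■■

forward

·····
·····
··◆··
·····
·····

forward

■■■■■
·····
··◆··
·····
·····

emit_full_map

■■■■■░
·····░
··◆···
······
······
······
■■■■■■
░■■■■■

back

·····
·····
··◆··
·····
·····


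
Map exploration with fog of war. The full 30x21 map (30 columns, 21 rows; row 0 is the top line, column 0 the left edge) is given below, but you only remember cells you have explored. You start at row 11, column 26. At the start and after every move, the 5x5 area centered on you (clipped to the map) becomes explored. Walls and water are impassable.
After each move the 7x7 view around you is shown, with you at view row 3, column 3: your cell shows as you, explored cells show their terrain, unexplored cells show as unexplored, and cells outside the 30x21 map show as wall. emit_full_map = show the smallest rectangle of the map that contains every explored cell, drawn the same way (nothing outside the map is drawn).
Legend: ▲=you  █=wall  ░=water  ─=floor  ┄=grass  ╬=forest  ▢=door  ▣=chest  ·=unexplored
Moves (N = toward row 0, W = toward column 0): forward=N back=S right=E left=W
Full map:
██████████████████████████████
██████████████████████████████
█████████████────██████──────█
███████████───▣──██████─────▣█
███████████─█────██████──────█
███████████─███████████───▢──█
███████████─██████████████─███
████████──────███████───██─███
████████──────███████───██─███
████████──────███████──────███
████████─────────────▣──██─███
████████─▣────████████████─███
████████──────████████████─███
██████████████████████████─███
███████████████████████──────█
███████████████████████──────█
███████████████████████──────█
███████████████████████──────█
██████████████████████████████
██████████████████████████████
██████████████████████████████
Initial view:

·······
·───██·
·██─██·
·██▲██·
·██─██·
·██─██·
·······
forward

·······
·██─██·
·───██·
·██▲██·
·██─██·
·██─██·
·██─██·

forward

·······
·██─██·
·██─██·
·──▲██·
·██─██·
·██─██·
·██─██·

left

·······
·─██─██
·─██─██
·──▲─██
·─██─██
·███─██
··██─██

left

·······
·──██─█
·──██─█
·──▲──█
·──██─█
·████─█
···██─█

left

·······
·───██─
·───██─
·──▲───
·▣──██─
·█████─
····██─

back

·───██─
·───██─
·──────
·▣─▲██─
·█████─
·█████─
····██─

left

··───██
·█───██
·█─────
·─▣▲─██
·██████
·██████
·····██

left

···───█
·██───█
·██────
·──▲──█
·██████
·██████
······█

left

····───
·███───
·███───
·──▲▣──
·██████
·██████
·······

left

·····──
·████──
·████──
·──▲─▣─
·██████
·██████
·······

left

······─
·█████─
·█████─
·──▲──▣
·██████
·██████
·······

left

·······
·██████
·██████
·──▲───
·██████
·██████
·······

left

·······
·██████
·██████
·──▲───
·██████
·██████
·······

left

·······
·─█████
·─█████
·──▲───
·─█████
·─█████
·······

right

·······
─██████
─██████
───▲───
─██████
─██████
·······

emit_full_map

········───██─██
─███████───██─██
─███████──────██
───▲────▣──██─██
─████████████─██
─████████████─██
···········██─██

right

·······
███████
███████
───▲───
███████
███████
·······

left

·······
─██████
─██████
───▲───
─██████
─██████
·······

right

·······
███████
███████
───▲───
███████
███████
·······

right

······─
██████─
██████─
───▲──▣
███████
███████
·······

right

·····──
█████──
█████──
───▲─▣─
███████
███████
·······

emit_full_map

········───██─██
─███████───██─██
─███████──────██
──────▲─▣──██─██
─████████████─██
─████████████─██
···········██─██


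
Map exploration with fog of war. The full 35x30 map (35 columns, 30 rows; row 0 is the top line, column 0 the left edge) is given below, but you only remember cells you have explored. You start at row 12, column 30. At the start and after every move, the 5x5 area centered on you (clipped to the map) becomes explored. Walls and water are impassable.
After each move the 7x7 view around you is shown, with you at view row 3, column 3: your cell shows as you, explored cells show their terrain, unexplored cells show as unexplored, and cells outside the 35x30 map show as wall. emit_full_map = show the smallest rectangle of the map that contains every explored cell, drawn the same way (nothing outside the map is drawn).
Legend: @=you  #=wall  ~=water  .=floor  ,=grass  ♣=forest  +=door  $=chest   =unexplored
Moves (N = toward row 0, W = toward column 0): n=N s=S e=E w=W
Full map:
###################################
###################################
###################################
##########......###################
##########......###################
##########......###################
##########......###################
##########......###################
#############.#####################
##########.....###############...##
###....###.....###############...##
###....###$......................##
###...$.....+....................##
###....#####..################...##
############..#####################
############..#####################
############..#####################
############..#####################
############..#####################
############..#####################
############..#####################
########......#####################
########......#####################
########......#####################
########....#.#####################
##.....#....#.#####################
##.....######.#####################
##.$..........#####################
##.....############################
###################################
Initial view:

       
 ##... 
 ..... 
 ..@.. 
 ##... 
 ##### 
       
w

       
 ###...
 ......
 ..@...
 ###...
 ######
       

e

       
###... 
...... 
...@.. 
###... 
###### 
       

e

       
##...# 
.....# 
...@.# 
##...# 
###### 
       

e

      #
#...###
....###
...@###
#...###
#######
      #

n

      #
 ...###
#...###
...@###
....###
#...###
#######

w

       
 #...##
##...##
...@.##
.....##
##...##
#######

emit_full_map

  #...##
###...##
....@.##
......##
###...##
########

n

       
 ##### 
 #...##
##.@.##
.....##
.....##
##...##

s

 ##### 
 #...##
##...##
...@.##
.....##
##...##
#######

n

       
 ##### 
 #...##
##.@.##
.....##
.....##
##...##

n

       
 ##### 
 ##### 
 #.@.##
##...##
.....##
.....##

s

 ##### 
 ##### 
 #...##
##.@.##
.....##
.....##
##...##

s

 ##### 
 #...##
##...##
...@.##
.....##
##...##
#######

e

##### #
#...###
#...###
...@###
....###
#...###
#######


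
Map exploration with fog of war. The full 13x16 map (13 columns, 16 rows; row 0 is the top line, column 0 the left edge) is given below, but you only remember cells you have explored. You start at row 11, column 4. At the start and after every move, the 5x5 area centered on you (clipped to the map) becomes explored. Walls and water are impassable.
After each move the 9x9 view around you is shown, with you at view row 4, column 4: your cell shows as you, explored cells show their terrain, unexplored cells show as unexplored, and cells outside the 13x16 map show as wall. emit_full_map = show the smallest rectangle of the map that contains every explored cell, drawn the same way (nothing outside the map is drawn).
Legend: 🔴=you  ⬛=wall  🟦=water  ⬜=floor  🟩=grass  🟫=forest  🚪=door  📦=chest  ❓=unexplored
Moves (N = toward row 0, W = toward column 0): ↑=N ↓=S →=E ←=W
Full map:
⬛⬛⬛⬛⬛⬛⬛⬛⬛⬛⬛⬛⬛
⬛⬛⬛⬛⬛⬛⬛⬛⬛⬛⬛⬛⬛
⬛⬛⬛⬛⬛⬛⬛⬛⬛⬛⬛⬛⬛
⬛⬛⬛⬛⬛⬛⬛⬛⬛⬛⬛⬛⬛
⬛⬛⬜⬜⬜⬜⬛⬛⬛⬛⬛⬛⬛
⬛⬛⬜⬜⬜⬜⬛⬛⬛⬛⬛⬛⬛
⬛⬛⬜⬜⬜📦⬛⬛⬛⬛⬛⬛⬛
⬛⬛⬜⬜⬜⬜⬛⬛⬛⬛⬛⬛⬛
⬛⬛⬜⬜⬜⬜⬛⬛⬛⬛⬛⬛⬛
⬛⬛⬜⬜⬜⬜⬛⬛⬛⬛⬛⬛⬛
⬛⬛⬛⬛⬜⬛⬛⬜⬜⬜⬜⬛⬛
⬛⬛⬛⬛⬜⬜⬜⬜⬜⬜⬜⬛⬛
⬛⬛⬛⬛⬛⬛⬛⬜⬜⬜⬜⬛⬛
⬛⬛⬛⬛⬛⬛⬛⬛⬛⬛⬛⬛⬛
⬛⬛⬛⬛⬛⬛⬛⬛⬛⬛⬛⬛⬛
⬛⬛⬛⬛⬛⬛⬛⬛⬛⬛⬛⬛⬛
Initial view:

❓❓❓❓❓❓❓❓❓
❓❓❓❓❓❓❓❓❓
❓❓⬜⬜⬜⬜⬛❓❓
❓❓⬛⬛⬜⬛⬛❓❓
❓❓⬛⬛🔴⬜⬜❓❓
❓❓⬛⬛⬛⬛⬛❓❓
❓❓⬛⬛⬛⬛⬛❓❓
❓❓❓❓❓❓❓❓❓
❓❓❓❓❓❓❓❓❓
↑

❓❓❓❓❓❓❓❓❓
❓❓❓❓❓❓❓❓❓
❓❓⬜⬜⬜⬜⬛❓❓
❓❓⬜⬜⬜⬜⬛❓❓
❓❓⬛⬛🔴⬛⬛❓❓
❓❓⬛⬛⬜⬜⬜❓❓
❓❓⬛⬛⬛⬛⬛❓❓
❓❓⬛⬛⬛⬛⬛❓❓
❓❓❓❓❓❓❓❓❓

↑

❓❓❓❓❓❓❓❓❓
❓❓❓❓❓❓❓❓❓
❓❓⬜⬜⬜⬜⬛❓❓
❓❓⬜⬜⬜⬜⬛❓❓
❓❓⬜⬜🔴⬜⬛❓❓
❓❓⬛⬛⬜⬛⬛❓❓
❓❓⬛⬛⬜⬜⬜❓❓
❓❓⬛⬛⬛⬛⬛❓❓
❓❓⬛⬛⬛⬛⬛❓❓

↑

❓❓❓❓❓❓❓❓❓
❓❓❓❓❓❓❓❓❓
❓❓⬜⬜⬜📦⬛❓❓
❓❓⬜⬜⬜⬜⬛❓❓
❓❓⬜⬜🔴⬜⬛❓❓
❓❓⬜⬜⬜⬜⬛❓❓
❓❓⬛⬛⬜⬛⬛❓❓
❓❓⬛⬛⬜⬜⬜❓❓
❓❓⬛⬛⬛⬛⬛❓❓

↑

❓❓❓❓❓❓❓❓❓
❓❓❓❓❓❓❓❓❓
❓❓⬜⬜⬜⬜⬛❓❓
❓❓⬜⬜⬜📦⬛❓❓
❓❓⬜⬜🔴⬜⬛❓❓
❓❓⬜⬜⬜⬜⬛❓❓
❓❓⬜⬜⬜⬜⬛❓❓
❓❓⬛⬛⬜⬛⬛❓❓
❓❓⬛⬛⬜⬜⬜❓❓

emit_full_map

⬜⬜⬜⬜⬛
⬜⬜⬜📦⬛
⬜⬜🔴⬜⬛
⬜⬜⬜⬜⬛
⬜⬜⬜⬜⬛
⬛⬛⬜⬛⬛
⬛⬛⬜⬜⬜
⬛⬛⬛⬛⬛
⬛⬛⬛⬛⬛

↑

❓❓❓❓❓❓❓❓❓
❓❓❓❓❓❓❓❓❓
❓❓⬜⬜⬜⬜⬛❓❓
❓❓⬜⬜⬜⬜⬛❓❓
❓❓⬜⬜🔴📦⬛❓❓
❓❓⬜⬜⬜⬜⬛❓❓
❓❓⬜⬜⬜⬜⬛❓❓
❓❓⬜⬜⬜⬜⬛❓❓
❓❓⬛⬛⬜⬛⬛❓❓

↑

❓❓❓❓❓❓❓❓❓
❓❓❓❓❓❓❓❓❓
❓❓⬛⬛⬛⬛⬛❓❓
❓❓⬜⬜⬜⬜⬛❓❓
❓❓⬜⬜🔴⬜⬛❓❓
❓❓⬜⬜⬜📦⬛❓❓
❓❓⬜⬜⬜⬜⬛❓❓
❓❓⬜⬜⬜⬜⬛❓❓
❓❓⬜⬜⬜⬜⬛❓❓

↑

❓❓❓❓❓❓❓❓❓
❓❓❓❓❓❓❓❓❓
❓❓⬛⬛⬛⬛⬛❓❓
❓❓⬛⬛⬛⬛⬛❓❓
❓❓⬜⬜🔴⬜⬛❓❓
❓❓⬜⬜⬜⬜⬛❓❓
❓❓⬜⬜⬜📦⬛❓❓
❓❓⬜⬜⬜⬜⬛❓❓
❓❓⬜⬜⬜⬜⬛❓❓

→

❓❓❓❓❓❓❓❓❓
❓❓❓❓❓❓❓❓❓
❓⬛⬛⬛⬛⬛⬛❓❓
❓⬛⬛⬛⬛⬛⬛❓❓
❓⬜⬜⬜🔴⬛⬛❓❓
❓⬜⬜⬜⬜⬛⬛❓❓
❓⬜⬜⬜📦⬛⬛❓❓
❓⬜⬜⬜⬜⬛❓❓❓
❓⬜⬜⬜⬜⬛❓❓❓

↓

❓❓❓❓❓❓❓❓❓
❓⬛⬛⬛⬛⬛⬛❓❓
❓⬛⬛⬛⬛⬛⬛❓❓
❓⬜⬜⬜⬜⬛⬛❓❓
❓⬜⬜⬜🔴⬛⬛❓❓
❓⬜⬜⬜📦⬛⬛❓❓
❓⬜⬜⬜⬜⬛⬛❓❓
❓⬜⬜⬜⬜⬛❓❓❓
❓⬜⬜⬜⬜⬛❓❓❓

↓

❓⬛⬛⬛⬛⬛⬛❓❓
❓⬛⬛⬛⬛⬛⬛❓❓
❓⬜⬜⬜⬜⬛⬛❓❓
❓⬜⬜⬜⬜⬛⬛❓❓
❓⬜⬜⬜🔴⬛⬛❓❓
❓⬜⬜⬜⬜⬛⬛❓❓
❓⬜⬜⬜⬜⬛⬛❓❓
❓⬜⬜⬜⬜⬛❓❓❓
❓⬛⬛⬜⬛⬛❓❓❓

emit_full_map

⬛⬛⬛⬛⬛⬛
⬛⬛⬛⬛⬛⬛
⬜⬜⬜⬜⬛⬛
⬜⬜⬜⬜⬛⬛
⬜⬜⬜🔴⬛⬛
⬜⬜⬜⬜⬛⬛
⬜⬜⬜⬜⬛⬛
⬜⬜⬜⬜⬛❓
⬛⬛⬜⬛⬛❓
⬛⬛⬜⬜⬜❓
⬛⬛⬛⬛⬛❓
⬛⬛⬛⬛⬛❓

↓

❓⬛⬛⬛⬛⬛⬛❓❓
❓⬜⬜⬜⬜⬛⬛❓❓
❓⬜⬜⬜⬜⬛⬛❓❓
❓⬜⬜⬜📦⬛⬛❓❓
❓⬜⬜⬜🔴⬛⬛❓❓
❓⬜⬜⬜⬜⬛⬛❓❓
❓⬜⬜⬜⬜⬛⬛❓❓
❓⬛⬛⬜⬛⬛❓❓❓
❓⬛⬛⬜⬜⬜❓❓❓

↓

❓⬜⬜⬜⬜⬛⬛❓❓
❓⬜⬜⬜⬜⬛⬛❓❓
❓⬜⬜⬜📦⬛⬛❓❓
❓⬜⬜⬜⬜⬛⬛❓❓
❓⬜⬜⬜🔴⬛⬛❓❓
❓⬜⬜⬜⬜⬛⬛❓❓
❓⬛⬛⬜⬛⬛⬜❓❓
❓⬛⬛⬜⬜⬜❓❓❓
❓⬛⬛⬛⬛⬛❓❓❓

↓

❓⬜⬜⬜⬜⬛⬛❓❓
❓⬜⬜⬜📦⬛⬛❓❓
❓⬜⬜⬜⬜⬛⬛❓❓
❓⬜⬜⬜⬜⬛⬛❓❓
❓⬜⬜⬜🔴⬛⬛❓❓
❓⬛⬛⬜⬛⬛⬜❓❓
❓⬛⬛⬜⬜⬜⬜❓❓
❓⬛⬛⬛⬛⬛❓❓❓
❓⬛⬛⬛⬛⬛❓❓❓

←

❓❓⬜⬜⬜⬜⬛⬛❓
❓❓⬜⬜⬜📦⬛⬛❓
❓❓⬜⬜⬜⬜⬛⬛❓
❓❓⬜⬜⬜⬜⬛⬛❓
❓❓⬜⬜🔴⬜⬛⬛❓
❓❓⬛⬛⬜⬛⬛⬜❓
❓❓⬛⬛⬜⬜⬜⬜❓
❓❓⬛⬛⬛⬛⬛❓❓
❓❓⬛⬛⬛⬛⬛❓❓

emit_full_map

⬛⬛⬛⬛⬛⬛
⬛⬛⬛⬛⬛⬛
⬜⬜⬜⬜⬛⬛
⬜⬜⬜⬜⬛⬛
⬜⬜⬜📦⬛⬛
⬜⬜⬜⬜⬛⬛
⬜⬜⬜⬜⬛⬛
⬜⬜🔴⬜⬛⬛
⬛⬛⬜⬛⬛⬜
⬛⬛⬜⬜⬜⬜
⬛⬛⬛⬛⬛❓
⬛⬛⬛⬛⬛❓


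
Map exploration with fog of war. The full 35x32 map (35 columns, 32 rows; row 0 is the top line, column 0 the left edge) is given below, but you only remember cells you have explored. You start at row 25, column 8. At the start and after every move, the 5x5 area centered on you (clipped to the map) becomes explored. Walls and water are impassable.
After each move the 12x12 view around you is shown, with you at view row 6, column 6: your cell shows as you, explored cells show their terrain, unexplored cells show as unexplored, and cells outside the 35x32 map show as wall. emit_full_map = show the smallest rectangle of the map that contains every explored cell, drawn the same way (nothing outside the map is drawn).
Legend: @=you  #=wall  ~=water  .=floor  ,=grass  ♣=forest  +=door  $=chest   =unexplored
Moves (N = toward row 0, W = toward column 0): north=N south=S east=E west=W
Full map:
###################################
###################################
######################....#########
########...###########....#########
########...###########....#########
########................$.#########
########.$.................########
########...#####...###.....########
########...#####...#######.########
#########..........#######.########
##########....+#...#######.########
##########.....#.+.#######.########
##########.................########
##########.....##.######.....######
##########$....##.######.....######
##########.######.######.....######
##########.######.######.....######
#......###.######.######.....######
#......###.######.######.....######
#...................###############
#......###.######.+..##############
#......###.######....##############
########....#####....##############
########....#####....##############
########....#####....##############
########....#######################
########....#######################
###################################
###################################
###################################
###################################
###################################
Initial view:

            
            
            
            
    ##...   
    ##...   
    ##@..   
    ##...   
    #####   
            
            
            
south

            
            
            
    ##...   
    ##...   
    ##...   
    ##@..   
    #####   
    #####   
            
            
            

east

            
            
            
   ##...    
   ##....   
   ##....   
   ##.@..   
   ######   
   ######   
            
            
            

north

            
            
            
            
   ##....   
   ##....   
   ##.@..   
   ##....   
   ######   
   ######   
            
            

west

            
            
            
            
    ##....  
    ##....  
    ##@...  
    ##....  
    ######  
    ######  
            
            

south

            
            
            
    ##....  
    ##....  
    ##....  
    ##@...  
    ######  
    ######  
            
            
            

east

            
            
            
   ##....   
   ##....   
   ##....   
   ##.@..   
   ######   
   ######   
            
            
            

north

            
            
            
            
   ##....   
   ##....   
   ##.@..   
   ##....   
   ######   
   ######   
            
            

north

            
            
            
            
    #....   
   ##....   
   ##.@..   
   ##....   
   ##....   
   ######   
   ######   
            

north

            
            
            
            
    ###.#   
    #....   
   ##.@..   
   ##....   
   ##....   
   ##....   
   ######   
   ######   

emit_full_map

 ###.#
 #....
##.@..
##....
##....
##....
######
######

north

            
            
            
            
    ###.#   
    ###.#   
    #.@..   
   ##....   
   ##....   
   ##....   
   ##....   
   ######   

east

            
            
            
            
   ###.##   
   ###.##   
   #..@.#   
  ##....#   
  ##....#   
  ##....    
  ##....    
  ######    

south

            
            
            
   ###.##   
   ###.##   
   #....#   
  ##..@.#   
  ##....#   
  ##....#   
  ##....    
  ######    
  ######    

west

            
            
            
    ###.##  
    ###.##  
    #....#  
   ##.@..#  
   ##....#  
   ##....#  
   ##....   
   ######   
   ######   

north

            
            
            
            
    ###.##  
    ###.##  
    #.@..#  
   ##....#  
   ##....#  
   ##....#  
   ##....   
   ######   

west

            
            
            
            
    .###.## 
    .###.## 
    ##@...# 
    ##....# 
    ##....# 
    ##....# 
    ##....  
    ######  

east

            
            
            
            
   .###.##  
   .###.##  
   ##.@..#  
   ##....#  
   ##....#  
   ##....#  
   ##....   
   ######   

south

            
            
            
   .###.##  
   .###.##  
   ##....#  
   ##.@..#  
   ##....#  
   ##....#  
   ##....   
   ######   
   ######   

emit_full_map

.###.##
.###.##
##....#
##.@..#
##....#
##....#
##.... 
###### 
###### 

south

            
            
   .###.##  
   .###.##  
   ##....#  
   ##....#  
   ##.@..#  
   ##....#  
   ##....   
   ######   
   ######   
            

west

            
            
    .###.## 
    .###.## 
    ##....# 
    ##....# 
    ##@...# 
    ##....# 
    ##....  
    ######  
    ######  
            

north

            
            
            
    .###.## 
    .###.## 
    ##....# 
    ##@...# 
    ##....# 
    ##....# 
    ##....  
    ######  
    ######  

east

            
            
            
   .###.##  
   .###.##  
   ##....#  
   ##.@..#  
   ##....#  
   ##....#  
   ##....   
   ######   
   ######   

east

            
            
            
  .###.##   
  .###.##   
  ##....#   
  ##..@.#   
  ##....#   
  ##....#   
  ##....    
  ######    
  ######    

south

            
            
  .###.##   
  .###.##   
  ##....#   
  ##....#   
  ##..@.#   
  ##....#   
  ##....#   
  ######    
  ######    
            

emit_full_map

.###.##
.###.##
##....#
##....#
##..@.#
##....#
##....#
###### 
###### 
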